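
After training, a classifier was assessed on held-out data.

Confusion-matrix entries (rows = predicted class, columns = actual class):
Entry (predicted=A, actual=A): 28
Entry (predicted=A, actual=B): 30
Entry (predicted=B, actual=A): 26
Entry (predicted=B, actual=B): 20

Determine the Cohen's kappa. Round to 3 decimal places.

-0.082

Observed agreement pₒ = trace/N = 48/104 = 0.4615
Expected agreement pₑ = Σ (rowᵢ·colᵢ)/N² = (54·58 + 50·46)/104² = 0.5022
κ = (pₒ − pₑ)/(1 − pₑ) = (0.4615 − 0.5022)/(1 − 0.5022) = -0.082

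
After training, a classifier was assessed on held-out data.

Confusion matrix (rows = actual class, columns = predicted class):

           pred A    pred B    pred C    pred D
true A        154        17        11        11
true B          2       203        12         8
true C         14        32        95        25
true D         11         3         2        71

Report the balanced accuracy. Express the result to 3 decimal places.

0.772

Balanced accuracy = mean of per-class recall.
  A: recall = 154/193 = 0.7979
  B: recall = 203/225 = 0.9022
  C: recall = 95/166 = 0.5723
  D: recall = 71/87 = 0.8161
Mean = (0.7979 + 0.9022 + 0.5723 + 0.8161) / 4 = 0.772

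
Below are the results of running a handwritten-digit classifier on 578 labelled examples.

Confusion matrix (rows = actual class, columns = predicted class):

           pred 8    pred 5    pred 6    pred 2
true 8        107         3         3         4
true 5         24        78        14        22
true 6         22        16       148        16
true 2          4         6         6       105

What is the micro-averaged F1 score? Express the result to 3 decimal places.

0.758

Micro-averaging pools counts across classes: ΣTP=438, ΣFP=140, ΣFN=140.
Micro-F1 score = 2·TP/(2·TP+FP+FN) on pooled counts = 0.758 (equals overall accuracy in single-label multiclass).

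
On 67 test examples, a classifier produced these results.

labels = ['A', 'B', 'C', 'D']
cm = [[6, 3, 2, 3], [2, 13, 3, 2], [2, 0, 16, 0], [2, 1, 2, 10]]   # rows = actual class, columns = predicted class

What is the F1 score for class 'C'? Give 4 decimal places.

Treat 'C' as positive and all other classes as negative.
F1 score = 2·TP/(2·TP+FP+FN).
C: TP=16, FP=2+3+2=7, FN=2+0+0=2 → 32/41 = 0.78049

0.7805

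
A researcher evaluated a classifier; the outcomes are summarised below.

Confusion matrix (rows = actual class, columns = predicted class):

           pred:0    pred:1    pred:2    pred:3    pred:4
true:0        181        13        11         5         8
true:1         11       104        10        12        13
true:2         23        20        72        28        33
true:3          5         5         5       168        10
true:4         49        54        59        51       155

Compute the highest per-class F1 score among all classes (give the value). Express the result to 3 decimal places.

0.743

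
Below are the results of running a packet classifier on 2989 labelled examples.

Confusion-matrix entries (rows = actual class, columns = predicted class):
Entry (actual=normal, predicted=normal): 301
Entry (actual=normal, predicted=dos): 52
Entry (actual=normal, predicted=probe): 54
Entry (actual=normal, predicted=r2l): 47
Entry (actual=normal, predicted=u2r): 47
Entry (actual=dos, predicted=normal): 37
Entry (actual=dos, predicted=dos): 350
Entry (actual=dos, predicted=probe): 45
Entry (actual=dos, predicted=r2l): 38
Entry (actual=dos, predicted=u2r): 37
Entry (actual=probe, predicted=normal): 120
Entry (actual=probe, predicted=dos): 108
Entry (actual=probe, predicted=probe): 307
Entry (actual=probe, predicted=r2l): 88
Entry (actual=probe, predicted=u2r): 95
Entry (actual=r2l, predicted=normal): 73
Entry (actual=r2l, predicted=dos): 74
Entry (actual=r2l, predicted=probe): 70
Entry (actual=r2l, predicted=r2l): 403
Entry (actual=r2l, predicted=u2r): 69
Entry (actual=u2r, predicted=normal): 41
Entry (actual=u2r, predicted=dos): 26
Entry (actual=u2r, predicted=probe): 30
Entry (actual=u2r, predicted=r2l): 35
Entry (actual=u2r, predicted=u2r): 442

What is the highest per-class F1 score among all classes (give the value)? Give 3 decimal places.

0.699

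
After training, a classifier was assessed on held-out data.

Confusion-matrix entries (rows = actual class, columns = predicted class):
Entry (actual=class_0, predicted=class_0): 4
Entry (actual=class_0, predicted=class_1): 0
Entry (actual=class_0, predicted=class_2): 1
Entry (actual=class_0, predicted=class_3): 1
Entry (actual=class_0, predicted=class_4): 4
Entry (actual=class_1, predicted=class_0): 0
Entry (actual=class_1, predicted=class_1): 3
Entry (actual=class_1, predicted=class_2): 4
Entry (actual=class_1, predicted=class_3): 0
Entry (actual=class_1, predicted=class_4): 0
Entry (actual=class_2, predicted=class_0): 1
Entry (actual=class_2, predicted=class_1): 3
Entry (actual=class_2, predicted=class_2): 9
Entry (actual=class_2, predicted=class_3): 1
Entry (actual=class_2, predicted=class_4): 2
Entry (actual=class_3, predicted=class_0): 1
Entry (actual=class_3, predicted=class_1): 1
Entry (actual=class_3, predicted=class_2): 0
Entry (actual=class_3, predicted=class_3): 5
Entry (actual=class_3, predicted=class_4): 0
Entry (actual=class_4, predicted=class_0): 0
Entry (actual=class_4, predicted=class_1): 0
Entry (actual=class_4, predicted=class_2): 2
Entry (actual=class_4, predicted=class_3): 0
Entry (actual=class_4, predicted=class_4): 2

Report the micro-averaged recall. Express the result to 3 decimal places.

Micro-averaging pools counts across classes: ΣTP=23, ΣFP=21, ΣFN=21.
Micro-recall = TP/(TP+FN) on pooled counts = 0.523 (equals overall accuracy in single-label multiclass).

0.523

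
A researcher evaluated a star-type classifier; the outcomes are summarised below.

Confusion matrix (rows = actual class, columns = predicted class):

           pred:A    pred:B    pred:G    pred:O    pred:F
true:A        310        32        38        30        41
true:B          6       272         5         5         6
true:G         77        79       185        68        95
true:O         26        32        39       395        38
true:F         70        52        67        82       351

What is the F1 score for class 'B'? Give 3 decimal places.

F1 score = 2·TP/(2·TP+FP+FN).
B: TP=272, FP=32+79+32+52=195, FN=6+5+5+6=22 → 544/761 = 0.7148

0.715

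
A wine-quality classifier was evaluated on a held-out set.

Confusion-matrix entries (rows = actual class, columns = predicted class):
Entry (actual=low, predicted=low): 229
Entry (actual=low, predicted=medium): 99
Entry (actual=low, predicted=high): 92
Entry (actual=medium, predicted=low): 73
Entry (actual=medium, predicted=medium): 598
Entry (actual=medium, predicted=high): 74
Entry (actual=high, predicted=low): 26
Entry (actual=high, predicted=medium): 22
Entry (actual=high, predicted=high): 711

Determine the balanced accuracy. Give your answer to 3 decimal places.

Balanced accuracy = mean of per-class recall.
  low: recall = 229/420 = 0.5452
  medium: recall = 598/745 = 0.8027
  high: recall = 711/759 = 0.9368
Mean = (0.5452 + 0.8027 + 0.9368) / 3 = 0.762

0.762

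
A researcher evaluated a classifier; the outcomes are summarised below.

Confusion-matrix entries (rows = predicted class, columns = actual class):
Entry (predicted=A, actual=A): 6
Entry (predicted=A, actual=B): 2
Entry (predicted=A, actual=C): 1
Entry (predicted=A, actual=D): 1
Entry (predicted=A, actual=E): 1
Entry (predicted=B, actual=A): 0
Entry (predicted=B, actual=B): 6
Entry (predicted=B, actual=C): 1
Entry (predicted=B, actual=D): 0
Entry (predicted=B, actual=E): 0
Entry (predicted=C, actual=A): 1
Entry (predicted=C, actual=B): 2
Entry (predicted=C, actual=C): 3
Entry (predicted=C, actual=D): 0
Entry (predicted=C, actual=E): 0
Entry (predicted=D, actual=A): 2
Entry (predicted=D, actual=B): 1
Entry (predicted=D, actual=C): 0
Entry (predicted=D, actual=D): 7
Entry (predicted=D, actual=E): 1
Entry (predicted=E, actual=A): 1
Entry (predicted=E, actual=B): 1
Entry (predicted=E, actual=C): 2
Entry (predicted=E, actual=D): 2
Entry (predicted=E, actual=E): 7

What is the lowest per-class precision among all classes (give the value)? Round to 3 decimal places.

0.500

Per-class precision (TP/(TP+FP)):
  A: TP=6, FP=2+1+1+1=5 → 6/11 = 0.5455
  B: TP=6, FP=0+1+0+0=1 → 6/7 = 0.8571
  C: TP=3, FP=1+2+0+0=3 → 3/6 = 0.5000
  D: TP=7, FP=2+1+0+1=4 → 7/11 = 0.6364
  E: TP=7, FP=1+1+2+2=6 → 7/13 = 0.5385
Lowest is class 'C' with precision = 0.500.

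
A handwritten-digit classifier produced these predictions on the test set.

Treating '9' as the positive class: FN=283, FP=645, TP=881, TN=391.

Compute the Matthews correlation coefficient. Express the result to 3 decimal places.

0.145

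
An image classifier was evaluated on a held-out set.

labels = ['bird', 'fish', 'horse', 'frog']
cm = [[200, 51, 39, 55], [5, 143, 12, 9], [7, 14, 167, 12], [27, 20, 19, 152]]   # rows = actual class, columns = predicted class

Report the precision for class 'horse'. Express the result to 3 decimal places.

0.705

Treat 'horse' as positive and all other classes as negative.
precision = TP/(TP+FP).
horse: TP=167, FP=39+12+19=70 → 167/237 = 0.7046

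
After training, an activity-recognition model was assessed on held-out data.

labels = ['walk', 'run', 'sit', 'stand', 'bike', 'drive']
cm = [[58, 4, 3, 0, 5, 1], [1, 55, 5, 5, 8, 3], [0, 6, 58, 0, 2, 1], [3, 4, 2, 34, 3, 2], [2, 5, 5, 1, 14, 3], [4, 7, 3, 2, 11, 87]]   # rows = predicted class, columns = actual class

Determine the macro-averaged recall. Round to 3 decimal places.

Per-class recall (TP/(TP+FN)):
  walk: TP=58, FN=1+0+3+2+4=10 → 58/68 = 0.8529
  run: TP=55, FN=4+6+4+5+7=26 → 55/81 = 0.6790
  sit: TP=58, FN=3+5+2+5+3=18 → 58/76 = 0.7632
  stand: TP=34, FN=0+5+0+1+2=8 → 34/42 = 0.8095
  bike: TP=14, FN=5+8+2+3+11=29 → 14/43 = 0.3256
  drive: TP=87, FN=1+3+1+2+3=10 → 87/97 = 0.8969
Macro-recall = mean = (0.8529 + 0.6790 + 0.7632 + 0.8095 + 0.3256 + 0.8969) / 6 = 0.721

0.721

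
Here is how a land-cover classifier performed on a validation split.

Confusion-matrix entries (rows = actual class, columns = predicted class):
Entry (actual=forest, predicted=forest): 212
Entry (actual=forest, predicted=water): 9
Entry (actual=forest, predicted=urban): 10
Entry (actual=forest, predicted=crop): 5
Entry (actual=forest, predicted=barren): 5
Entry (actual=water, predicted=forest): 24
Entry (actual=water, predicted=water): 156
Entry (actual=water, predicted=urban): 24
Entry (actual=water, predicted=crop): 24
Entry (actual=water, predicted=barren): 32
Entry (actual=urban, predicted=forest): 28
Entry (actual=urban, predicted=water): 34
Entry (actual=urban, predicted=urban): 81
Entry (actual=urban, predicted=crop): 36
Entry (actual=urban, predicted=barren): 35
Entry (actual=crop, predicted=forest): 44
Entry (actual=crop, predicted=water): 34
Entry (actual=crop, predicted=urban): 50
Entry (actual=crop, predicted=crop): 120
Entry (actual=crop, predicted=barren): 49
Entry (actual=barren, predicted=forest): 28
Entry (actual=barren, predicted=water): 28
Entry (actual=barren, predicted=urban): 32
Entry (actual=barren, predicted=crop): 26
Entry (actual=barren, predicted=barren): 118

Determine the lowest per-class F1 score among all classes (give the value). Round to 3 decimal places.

Per-class F1 score (2·TP/(2·TP+FP+FN)):
  forest: TP=212, FP=24+28+44+28=124, FN=9+10+5+5=29 → 424/577 = 0.7348
  water: TP=156, FP=9+34+34+28=105, FN=24+24+24+32=104 → 312/521 = 0.5988
  urban: TP=81, FP=10+24+50+32=116, FN=28+34+36+35=133 → 162/411 = 0.3942
  crop: TP=120, FP=5+24+36+26=91, FN=44+34+50+49=177 → 240/508 = 0.4724
  barren: TP=118, FP=5+32+35+49=121, FN=28+28+32+26=114 → 236/471 = 0.5011
Lowest is class 'urban' with F1 score = 0.394.

0.394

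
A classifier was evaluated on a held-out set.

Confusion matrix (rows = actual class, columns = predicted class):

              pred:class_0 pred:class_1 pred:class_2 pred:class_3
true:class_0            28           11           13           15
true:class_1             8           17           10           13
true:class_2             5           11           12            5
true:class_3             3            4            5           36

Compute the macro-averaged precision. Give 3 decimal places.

0.463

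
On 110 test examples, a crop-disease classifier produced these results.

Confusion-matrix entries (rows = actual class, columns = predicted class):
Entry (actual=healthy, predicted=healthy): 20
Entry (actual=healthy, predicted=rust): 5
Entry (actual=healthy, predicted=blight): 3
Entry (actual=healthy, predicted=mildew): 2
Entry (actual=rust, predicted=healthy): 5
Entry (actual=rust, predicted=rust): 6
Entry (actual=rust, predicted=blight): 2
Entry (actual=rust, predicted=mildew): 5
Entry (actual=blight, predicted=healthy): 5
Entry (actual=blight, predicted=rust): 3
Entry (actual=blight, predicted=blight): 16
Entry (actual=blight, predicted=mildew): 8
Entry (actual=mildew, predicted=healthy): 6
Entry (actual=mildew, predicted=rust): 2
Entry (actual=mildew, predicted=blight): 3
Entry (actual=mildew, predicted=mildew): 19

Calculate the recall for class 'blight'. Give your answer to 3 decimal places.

0.500

Treat 'blight' as positive and all other classes as negative.
recall = TP/(TP+FN).
blight: TP=16, FN=5+3+8=16 → 16/32 = 0.5000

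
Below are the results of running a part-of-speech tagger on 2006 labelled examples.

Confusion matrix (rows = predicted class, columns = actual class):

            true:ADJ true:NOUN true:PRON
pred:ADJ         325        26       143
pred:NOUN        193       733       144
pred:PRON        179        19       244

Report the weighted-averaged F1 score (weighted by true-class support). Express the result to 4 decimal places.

0.6301

Per-class F1 score (2·TP/(2·TP+FP+FN)):
  ADJ: TP=325, FP=26+143=169, FN=193+179=372 → 650/1191 = 0.54576
  NOUN: TP=733, FP=193+144=337, FN=26+19=45 → 1466/1848 = 0.79329
  PRON: TP=244, FP=179+19=198, FN=143+144=287 → 488/973 = 0.50154
Weighted-F1 score = Σ (supportᵢ/N)·F1 scoreᵢ with N=2006: (697/2006)·0.54576 + (778/2006)·0.79329 + (531/2006)·0.50154 = 0.6301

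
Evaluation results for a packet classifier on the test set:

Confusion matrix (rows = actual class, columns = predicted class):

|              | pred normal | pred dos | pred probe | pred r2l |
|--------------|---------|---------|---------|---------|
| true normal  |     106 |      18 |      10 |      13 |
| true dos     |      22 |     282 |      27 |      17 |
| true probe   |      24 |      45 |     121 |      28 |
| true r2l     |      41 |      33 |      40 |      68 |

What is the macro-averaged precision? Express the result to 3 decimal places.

0.612

Per-class precision (TP/(TP+FP)):
  normal: TP=106, FP=22+24+41=87 → 106/193 = 0.5492
  dos: TP=282, FP=18+45+33=96 → 282/378 = 0.7460
  probe: TP=121, FP=10+27+40=77 → 121/198 = 0.6111
  r2l: TP=68, FP=13+17+28=58 → 68/126 = 0.5397
Macro-precision = mean = (0.5492 + 0.7460 + 0.6111 + 0.5397) / 4 = 0.612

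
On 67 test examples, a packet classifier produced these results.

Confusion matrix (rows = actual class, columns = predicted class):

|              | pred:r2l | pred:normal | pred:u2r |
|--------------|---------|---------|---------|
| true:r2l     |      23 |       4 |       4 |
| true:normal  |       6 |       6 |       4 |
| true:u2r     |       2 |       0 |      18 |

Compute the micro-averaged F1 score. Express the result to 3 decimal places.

Micro-averaging pools counts across classes: ΣTP=47, ΣFP=20, ΣFN=20.
Micro-F1 score = 2·TP/(2·TP+FP+FN) on pooled counts = 0.701 (equals overall accuracy in single-label multiclass).

0.701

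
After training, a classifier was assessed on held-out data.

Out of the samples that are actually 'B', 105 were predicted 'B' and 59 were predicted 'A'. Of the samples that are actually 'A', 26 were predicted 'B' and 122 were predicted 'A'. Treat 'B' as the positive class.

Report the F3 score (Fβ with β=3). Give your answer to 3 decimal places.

0.653

Fβ = (1+β²)·TP / ((1+β²)·TP + β²·FN + FP), with β²=9
= 10·105 / (10·105 + 9·59 + 26) = 0.653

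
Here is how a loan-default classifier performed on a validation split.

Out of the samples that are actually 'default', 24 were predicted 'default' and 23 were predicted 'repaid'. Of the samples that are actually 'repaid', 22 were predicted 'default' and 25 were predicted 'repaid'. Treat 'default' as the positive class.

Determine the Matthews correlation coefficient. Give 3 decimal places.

MCC = (TP·TN − FP·FN) / √((TP+FP)(TP+FN)(TN+FP)(TN+FN))
Numerator = 24·25 − 22·23 = 94
Denominator = √(46·47·47·48) = √4877472 = 2208.4999
MCC = 94 / 2208.4999 = 0.043

0.043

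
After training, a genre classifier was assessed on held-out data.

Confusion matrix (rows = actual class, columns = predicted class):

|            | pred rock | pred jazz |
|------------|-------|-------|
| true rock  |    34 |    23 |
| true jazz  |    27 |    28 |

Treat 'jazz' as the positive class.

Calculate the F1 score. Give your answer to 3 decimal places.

0.528

Precision = TP/(TP+FP) = 28/51 = 0.5490
Recall = TP/(TP+FN) = 28/55 = 0.5091
F1 = 2·TP/(2·TP+FP+FN) = 56/106 = 0.528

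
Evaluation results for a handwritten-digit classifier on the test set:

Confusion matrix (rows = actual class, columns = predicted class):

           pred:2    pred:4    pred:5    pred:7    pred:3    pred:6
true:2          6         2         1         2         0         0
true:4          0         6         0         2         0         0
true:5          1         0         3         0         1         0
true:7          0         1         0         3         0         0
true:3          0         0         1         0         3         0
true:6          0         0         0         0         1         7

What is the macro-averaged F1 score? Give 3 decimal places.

Per-class F1 score (2·TP/(2·TP+FP+FN)):
  2: TP=6, FP=0+1+0+0+0=1, FN=2+1+2+0+0=5 → 12/18 = 0.6667
  4: TP=6, FP=2+0+1+0+0=3, FN=0+0+2+0+0=2 → 12/17 = 0.7059
  5: TP=3, FP=1+0+0+1+0=2, FN=1+0+0+1+0=2 → 6/10 = 0.6000
  7: TP=3, FP=2+2+0+0+0=4, FN=0+1+0+0+0=1 → 6/11 = 0.5455
  3: TP=3, FP=0+0+1+0+1=2, FN=0+0+1+0+0=1 → 6/9 = 0.6667
  6: TP=7, FP=0+0+0+0+0=0, FN=0+0+0+0+1=1 → 14/15 = 0.9333
Macro-F1 score = mean = (0.6667 + 0.7059 + 0.6000 + 0.5455 + 0.6667 + 0.9333) / 6 = 0.686

0.686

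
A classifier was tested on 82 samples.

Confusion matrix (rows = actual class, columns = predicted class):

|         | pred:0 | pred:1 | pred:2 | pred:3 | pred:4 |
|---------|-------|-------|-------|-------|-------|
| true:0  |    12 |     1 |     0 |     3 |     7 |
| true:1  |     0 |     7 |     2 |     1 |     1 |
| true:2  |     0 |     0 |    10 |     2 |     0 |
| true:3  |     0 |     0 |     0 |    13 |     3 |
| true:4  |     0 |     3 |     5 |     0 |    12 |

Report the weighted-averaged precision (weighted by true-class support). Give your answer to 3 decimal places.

0.713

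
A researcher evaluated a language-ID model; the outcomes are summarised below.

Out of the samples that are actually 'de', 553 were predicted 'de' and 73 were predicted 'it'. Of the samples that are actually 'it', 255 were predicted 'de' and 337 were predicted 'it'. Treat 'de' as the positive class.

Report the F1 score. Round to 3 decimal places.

Precision = TP/(TP+FP) = 553/808 = 0.6844
Recall = TP/(TP+FN) = 553/626 = 0.8834
F1 = 2·TP/(2·TP+FP+FN) = 1106/1434 = 0.771

0.771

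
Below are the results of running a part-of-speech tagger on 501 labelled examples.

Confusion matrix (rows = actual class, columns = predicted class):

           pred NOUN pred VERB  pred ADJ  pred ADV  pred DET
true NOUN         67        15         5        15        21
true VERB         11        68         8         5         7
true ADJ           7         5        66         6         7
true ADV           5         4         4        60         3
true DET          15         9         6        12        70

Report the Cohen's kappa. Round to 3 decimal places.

0.575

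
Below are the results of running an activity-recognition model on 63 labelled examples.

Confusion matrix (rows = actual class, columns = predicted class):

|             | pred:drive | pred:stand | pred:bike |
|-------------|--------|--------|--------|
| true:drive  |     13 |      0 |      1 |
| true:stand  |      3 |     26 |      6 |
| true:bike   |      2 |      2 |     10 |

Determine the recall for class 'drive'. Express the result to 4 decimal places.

One-vs-rest for 'drive': TP = diagonal; FP = other classes predicted 'drive'; FN = 'drive' predicted as other.
recall = TP/(TP+FN).
drive: TP=13, FN=0+1=1 → 13/14 = 0.92857

0.9286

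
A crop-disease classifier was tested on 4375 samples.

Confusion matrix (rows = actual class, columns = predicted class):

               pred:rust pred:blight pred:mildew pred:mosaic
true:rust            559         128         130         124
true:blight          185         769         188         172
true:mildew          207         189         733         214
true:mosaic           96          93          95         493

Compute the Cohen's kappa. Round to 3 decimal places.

0.442

Observed agreement pₒ = trace/N = 2554/4375 = 0.5838
Expected agreement pₑ = Σ (rowᵢ·colᵢ)/N² = (941·1047 + 1314·1179 + 1343·1146 + 777·1003)/4375² = 0.2535
κ = (pₒ − pₑ)/(1 − pₑ) = (0.5838 − 0.2535)/(1 − 0.2535) = 0.442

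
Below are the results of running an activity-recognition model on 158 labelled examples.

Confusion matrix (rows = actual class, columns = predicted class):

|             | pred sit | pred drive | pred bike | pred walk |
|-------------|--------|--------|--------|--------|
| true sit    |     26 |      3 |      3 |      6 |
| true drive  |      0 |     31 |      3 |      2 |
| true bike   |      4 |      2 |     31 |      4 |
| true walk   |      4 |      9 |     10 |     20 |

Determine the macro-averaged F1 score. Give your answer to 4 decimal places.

Per-class F1 score (2·TP/(2·TP+FP+FN)):
  sit: TP=26, FP=0+4+4=8, FN=3+3+6=12 → 52/72 = 0.72222
  drive: TP=31, FP=3+2+9=14, FN=0+3+2=5 → 62/81 = 0.76543
  bike: TP=31, FP=3+3+10=16, FN=4+2+4=10 → 62/88 = 0.70455
  walk: TP=20, FP=6+2+4=12, FN=4+9+10=23 → 40/75 = 0.53333
Macro-F1 score = mean = (0.72222 + 0.76543 + 0.70455 + 0.53333) / 4 = 0.6814

0.6814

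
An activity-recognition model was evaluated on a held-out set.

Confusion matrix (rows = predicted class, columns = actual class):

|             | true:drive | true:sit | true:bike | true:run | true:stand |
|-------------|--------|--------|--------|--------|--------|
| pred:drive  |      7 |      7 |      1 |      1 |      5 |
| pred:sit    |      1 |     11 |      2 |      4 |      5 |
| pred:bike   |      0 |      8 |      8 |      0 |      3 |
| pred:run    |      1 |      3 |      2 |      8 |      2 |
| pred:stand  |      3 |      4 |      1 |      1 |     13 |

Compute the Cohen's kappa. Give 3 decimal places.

Observed agreement pₒ = trace/N = 47/101 = 0.4653
Expected agreement pₑ = Σ (rowᵢ·colᵢ)/N² = (12·21 + 33·23 + 14·19 + 14·16 + 28·22)/101² = 0.2075
κ = (pₒ − pₑ)/(1 − pₑ) = (0.4653 − 0.2075)/(1 − 0.2075) = 0.325

0.325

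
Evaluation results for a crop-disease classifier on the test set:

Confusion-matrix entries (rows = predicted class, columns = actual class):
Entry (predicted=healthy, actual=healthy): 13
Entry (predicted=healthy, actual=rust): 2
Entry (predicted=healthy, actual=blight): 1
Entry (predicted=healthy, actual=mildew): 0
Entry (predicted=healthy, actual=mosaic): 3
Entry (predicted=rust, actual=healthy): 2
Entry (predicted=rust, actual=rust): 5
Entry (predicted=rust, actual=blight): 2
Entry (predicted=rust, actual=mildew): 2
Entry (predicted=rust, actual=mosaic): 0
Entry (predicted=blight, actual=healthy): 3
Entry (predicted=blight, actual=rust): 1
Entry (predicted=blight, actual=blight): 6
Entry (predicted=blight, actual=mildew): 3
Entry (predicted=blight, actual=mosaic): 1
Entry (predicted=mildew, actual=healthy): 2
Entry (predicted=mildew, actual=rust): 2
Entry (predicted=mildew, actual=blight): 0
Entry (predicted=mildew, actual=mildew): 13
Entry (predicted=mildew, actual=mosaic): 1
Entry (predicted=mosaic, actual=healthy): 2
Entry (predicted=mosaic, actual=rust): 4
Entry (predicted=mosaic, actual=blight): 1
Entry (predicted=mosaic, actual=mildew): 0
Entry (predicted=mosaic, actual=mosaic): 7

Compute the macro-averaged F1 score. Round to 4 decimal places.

0.5590

Per-class F1 score (2·TP/(2·TP+FP+FN)):
  healthy: TP=13, FP=2+1+0+3=6, FN=2+3+2+2=9 → 26/41 = 0.63415
  rust: TP=5, FP=2+2+2+0=6, FN=2+1+2+4=9 → 10/25 = 0.40000
  blight: TP=6, FP=3+1+3+1=8, FN=1+2+0+1=4 → 12/24 = 0.50000
  mildew: TP=13, FP=2+2+0+1=5, FN=0+2+3+0=5 → 26/36 = 0.72222
  mosaic: TP=7, FP=2+4+1+0=7, FN=3+0+1+1=5 → 14/26 = 0.53846
Macro-F1 score = mean = (0.63415 + 0.40000 + 0.50000 + 0.72222 + 0.53846) / 5 = 0.5590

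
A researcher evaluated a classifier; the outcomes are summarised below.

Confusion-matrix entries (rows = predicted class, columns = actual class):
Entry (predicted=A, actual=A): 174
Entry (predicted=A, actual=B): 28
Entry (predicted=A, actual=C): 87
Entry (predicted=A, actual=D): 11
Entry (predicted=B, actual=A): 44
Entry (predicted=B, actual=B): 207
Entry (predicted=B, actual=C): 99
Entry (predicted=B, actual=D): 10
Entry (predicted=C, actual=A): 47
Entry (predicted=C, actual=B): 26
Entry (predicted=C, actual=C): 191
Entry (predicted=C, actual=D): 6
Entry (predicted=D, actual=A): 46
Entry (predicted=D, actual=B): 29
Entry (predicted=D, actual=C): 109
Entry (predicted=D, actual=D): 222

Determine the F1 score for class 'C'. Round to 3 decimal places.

F1 score = 2·TP/(2·TP+FP+FN).
C: TP=191, FP=47+26+6=79, FN=87+99+109=295 → 382/756 = 0.5053

0.505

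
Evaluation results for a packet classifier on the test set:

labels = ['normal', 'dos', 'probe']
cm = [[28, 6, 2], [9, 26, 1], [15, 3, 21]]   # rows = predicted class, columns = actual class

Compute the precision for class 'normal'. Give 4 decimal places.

0.7778

Treat 'normal' as positive and all other classes as negative.
precision = TP/(TP+FP).
normal: TP=28, FP=6+2=8 → 28/36 = 0.77778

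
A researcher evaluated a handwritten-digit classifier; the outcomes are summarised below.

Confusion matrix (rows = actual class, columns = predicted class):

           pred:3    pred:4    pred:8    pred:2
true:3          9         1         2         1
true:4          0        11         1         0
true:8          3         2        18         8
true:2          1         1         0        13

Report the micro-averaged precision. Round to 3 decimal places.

Micro-averaging pools counts across classes: ΣTP=51, ΣFP=20, ΣFN=20.
Micro-precision = TP/(TP+FP) on pooled counts = 0.718 (equals overall accuracy in single-label multiclass).

0.718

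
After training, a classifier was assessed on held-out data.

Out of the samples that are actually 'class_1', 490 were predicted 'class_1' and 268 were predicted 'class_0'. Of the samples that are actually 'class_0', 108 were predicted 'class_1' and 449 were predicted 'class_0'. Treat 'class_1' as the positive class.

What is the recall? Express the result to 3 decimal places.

0.646

Recall = TP/(TP+FN) = 490/(490+268) = 490/758 = 0.646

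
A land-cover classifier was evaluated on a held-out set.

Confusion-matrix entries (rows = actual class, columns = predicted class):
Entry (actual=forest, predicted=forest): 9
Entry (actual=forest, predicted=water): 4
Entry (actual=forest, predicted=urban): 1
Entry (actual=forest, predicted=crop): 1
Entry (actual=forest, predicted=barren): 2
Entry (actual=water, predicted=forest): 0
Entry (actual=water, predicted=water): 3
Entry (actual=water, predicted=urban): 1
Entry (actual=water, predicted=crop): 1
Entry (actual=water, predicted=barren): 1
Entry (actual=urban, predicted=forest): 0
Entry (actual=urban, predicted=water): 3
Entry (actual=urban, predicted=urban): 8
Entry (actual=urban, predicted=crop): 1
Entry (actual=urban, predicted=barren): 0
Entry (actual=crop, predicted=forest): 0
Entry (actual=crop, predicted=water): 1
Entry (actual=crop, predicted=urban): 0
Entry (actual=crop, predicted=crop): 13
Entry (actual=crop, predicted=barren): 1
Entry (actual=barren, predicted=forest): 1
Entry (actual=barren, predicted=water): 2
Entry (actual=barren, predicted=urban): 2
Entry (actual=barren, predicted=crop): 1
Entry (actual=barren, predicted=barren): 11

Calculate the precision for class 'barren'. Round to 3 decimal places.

Treat 'barren' as positive and all other classes as negative.
precision = TP/(TP+FP).
barren: TP=11, FP=2+1+0+1=4 → 11/15 = 0.7333

0.733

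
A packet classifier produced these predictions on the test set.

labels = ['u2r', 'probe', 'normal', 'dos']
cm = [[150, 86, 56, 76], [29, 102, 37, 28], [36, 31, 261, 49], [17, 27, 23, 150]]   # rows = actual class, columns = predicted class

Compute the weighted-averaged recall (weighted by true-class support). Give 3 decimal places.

Per-class recall (TP/(TP+FN)):
  u2r: TP=150, FN=86+56+76=218 → 150/368 = 0.4076
  probe: TP=102, FN=29+37+28=94 → 102/196 = 0.5204
  normal: TP=261, FN=36+31+49=116 → 261/377 = 0.6923
  dos: TP=150, FN=17+27+23=67 → 150/217 = 0.6912
Weighted-recall = Σ (supportᵢ/N)·recallᵢ with N=1158: (368/1158)·0.4076 + (196/1158)·0.5204 + (377/1158)·0.6923 + (217/1158)·0.6912 = 0.573

0.573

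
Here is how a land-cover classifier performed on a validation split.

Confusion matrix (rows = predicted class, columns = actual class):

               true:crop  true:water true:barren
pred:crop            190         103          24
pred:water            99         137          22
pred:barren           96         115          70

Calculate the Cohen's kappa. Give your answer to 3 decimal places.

0.192

Observed agreement pₒ = trace/N = 397/856 = 0.4638
Expected agreement pₑ = Σ (rowᵢ·colᵢ)/N² = (385·317 + 355·258 + 116·281)/856² = 0.3360
κ = (pₒ − pₑ)/(1 − pₑ) = (0.4638 − 0.3360)/(1 − 0.3360) = 0.192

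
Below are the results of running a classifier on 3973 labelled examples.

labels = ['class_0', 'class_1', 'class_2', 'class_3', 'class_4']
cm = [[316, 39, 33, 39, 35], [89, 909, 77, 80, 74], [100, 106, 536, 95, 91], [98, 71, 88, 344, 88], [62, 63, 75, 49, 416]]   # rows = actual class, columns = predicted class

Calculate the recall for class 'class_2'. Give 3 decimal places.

One-vs-rest for 'class_2': TP = diagonal; FP = other classes predicted 'class_2'; FN = 'class_2' predicted as other.
recall = TP/(TP+FN).
class_2: TP=536, FN=100+106+95+91=392 → 536/928 = 0.5776

0.578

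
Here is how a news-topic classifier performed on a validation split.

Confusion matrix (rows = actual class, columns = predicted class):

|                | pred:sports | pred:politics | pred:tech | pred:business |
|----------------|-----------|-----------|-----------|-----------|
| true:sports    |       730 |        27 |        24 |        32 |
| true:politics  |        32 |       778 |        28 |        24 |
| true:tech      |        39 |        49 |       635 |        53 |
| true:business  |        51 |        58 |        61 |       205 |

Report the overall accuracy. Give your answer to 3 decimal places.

Accuracy = trace / total = (730+778+635+205=2348) / 2826 = 2348/2826 = 0.831

0.831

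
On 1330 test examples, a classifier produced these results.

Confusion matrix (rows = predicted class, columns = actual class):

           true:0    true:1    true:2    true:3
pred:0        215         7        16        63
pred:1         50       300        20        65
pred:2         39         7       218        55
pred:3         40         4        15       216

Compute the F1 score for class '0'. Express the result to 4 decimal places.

Treat '0' as positive and all other classes as negative.
F1 score = 2·TP/(2·TP+FP+FN).
0: TP=215, FP=7+16+63=86, FN=50+39+40=129 → 430/645 = 0.66667

0.6667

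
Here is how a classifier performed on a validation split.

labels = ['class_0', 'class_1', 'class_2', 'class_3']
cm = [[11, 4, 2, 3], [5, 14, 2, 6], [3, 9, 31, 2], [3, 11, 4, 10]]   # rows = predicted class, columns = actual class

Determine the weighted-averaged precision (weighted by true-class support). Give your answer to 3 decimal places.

Per-class precision (TP/(TP+FP)):
  class_0: TP=11, FP=4+2+3=9 → 11/20 = 0.5500
  class_1: TP=14, FP=5+2+6=13 → 14/27 = 0.5185
  class_2: TP=31, FP=3+9+2=14 → 31/45 = 0.6889
  class_3: TP=10, FP=3+11+4=18 → 10/28 = 0.3571
Weighted-precision = Σ (supportᵢ/N)·precisionᵢ with N=120: (22/120)·0.5500 + (38/120)·0.5185 + (39/120)·0.6889 + (21/120)·0.3571 = 0.551

0.551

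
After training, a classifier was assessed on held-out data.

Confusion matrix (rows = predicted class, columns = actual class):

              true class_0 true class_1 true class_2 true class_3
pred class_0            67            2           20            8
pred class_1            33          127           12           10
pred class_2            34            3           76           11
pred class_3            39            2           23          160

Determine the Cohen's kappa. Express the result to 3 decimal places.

Observed agreement pₒ = trace/N = 430/627 = 0.6858
Expected agreement pₑ = Σ (rowᵢ·colᵢ)/N² = (173·97 + 134·182 + 131·124 + 189·224)/627² = 0.2537
κ = (pₒ − pₑ)/(1 − pₑ) = (0.6858 − 0.2537)/(1 − 0.2537) = 0.579

0.579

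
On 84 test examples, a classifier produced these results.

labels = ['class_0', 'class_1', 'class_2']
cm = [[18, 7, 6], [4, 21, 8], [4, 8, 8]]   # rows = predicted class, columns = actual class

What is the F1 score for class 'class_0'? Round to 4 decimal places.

Treat 'class_0' as positive and all other classes as negative.
F1 score = 2·TP/(2·TP+FP+FN).
class_0: TP=18, FP=7+6=13, FN=4+4=8 → 36/57 = 0.63158

0.6316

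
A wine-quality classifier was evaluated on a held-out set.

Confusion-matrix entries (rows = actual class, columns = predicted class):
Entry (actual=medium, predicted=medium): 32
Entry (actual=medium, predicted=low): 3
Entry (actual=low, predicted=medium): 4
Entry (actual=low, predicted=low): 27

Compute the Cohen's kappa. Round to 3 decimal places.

0.787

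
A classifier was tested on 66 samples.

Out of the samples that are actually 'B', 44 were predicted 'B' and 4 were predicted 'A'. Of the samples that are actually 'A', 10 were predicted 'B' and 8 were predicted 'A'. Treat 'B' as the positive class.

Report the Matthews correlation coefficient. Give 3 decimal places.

0.417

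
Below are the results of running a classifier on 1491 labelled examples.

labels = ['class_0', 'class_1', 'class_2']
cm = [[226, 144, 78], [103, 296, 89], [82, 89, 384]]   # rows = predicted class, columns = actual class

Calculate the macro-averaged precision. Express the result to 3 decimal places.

0.601

Per-class precision (TP/(TP+FP)):
  class_0: TP=226, FP=144+78=222 → 226/448 = 0.5045
  class_1: TP=296, FP=103+89=192 → 296/488 = 0.6066
  class_2: TP=384, FP=82+89=171 → 384/555 = 0.6919
Macro-precision = mean = (0.5045 + 0.6066 + 0.6919) / 3 = 0.601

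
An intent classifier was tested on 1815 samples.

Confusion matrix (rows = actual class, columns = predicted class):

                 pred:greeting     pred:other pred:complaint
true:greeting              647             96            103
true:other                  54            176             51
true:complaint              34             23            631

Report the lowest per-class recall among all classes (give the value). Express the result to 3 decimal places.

0.626

Per-class recall (TP/(TP+FN)):
  greeting: TP=647, FN=96+103=199 → 647/846 = 0.7648
  other: TP=176, FN=54+51=105 → 176/281 = 0.6263
  complaint: TP=631, FN=34+23=57 → 631/688 = 0.9172
Lowest is class 'other' with recall = 0.626.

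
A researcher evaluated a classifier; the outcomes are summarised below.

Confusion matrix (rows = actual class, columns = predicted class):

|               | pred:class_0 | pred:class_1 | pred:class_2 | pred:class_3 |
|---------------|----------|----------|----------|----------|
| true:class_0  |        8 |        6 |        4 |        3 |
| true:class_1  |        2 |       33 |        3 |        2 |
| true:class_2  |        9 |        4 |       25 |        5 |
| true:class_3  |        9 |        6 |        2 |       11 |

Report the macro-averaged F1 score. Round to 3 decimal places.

Per-class F1 score (2·TP/(2·TP+FP+FN)):
  class_0: TP=8, FP=2+9+9=20, FN=6+4+3=13 → 16/49 = 0.3265
  class_1: TP=33, FP=6+4+6=16, FN=2+3+2=7 → 66/89 = 0.7416
  class_2: TP=25, FP=4+3+2=9, FN=9+4+5=18 → 50/77 = 0.6494
  class_3: TP=11, FP=3+2+5=10, FN=9+6+2=17 → 22/49 = 0.4490
Macro-F1 score = mean = (0.3265 + 0.7416 + 0.6494 + 0.4490) / 4 = 0.542

0.542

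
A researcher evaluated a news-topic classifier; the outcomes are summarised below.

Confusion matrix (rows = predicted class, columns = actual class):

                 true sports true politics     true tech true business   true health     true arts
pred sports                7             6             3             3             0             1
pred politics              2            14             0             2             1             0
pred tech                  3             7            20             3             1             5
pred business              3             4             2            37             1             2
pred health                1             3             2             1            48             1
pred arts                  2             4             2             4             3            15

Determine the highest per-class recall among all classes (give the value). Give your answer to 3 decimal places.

0.889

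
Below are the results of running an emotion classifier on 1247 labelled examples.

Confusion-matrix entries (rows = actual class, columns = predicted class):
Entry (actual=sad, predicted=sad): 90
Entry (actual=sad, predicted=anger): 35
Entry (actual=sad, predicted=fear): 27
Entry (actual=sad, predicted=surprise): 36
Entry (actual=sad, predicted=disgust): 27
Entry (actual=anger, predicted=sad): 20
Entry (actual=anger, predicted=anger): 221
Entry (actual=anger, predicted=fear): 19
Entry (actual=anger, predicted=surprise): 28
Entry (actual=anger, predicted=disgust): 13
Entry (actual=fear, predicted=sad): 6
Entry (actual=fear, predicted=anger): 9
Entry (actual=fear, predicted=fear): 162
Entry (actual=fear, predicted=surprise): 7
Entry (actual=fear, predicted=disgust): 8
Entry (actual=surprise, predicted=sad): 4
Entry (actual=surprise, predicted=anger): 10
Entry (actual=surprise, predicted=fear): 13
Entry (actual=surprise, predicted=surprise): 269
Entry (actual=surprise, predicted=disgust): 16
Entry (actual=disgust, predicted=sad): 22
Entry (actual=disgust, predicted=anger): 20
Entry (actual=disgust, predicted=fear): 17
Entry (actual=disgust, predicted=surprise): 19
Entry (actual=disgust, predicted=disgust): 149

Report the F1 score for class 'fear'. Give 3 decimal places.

0.753

F1 score = 2·TP/(2·TP+FP+FN).
fear: TP=162, FP=27+19+13+17=76, FN=6+9+7+8=30 → 324/430 = 0.7535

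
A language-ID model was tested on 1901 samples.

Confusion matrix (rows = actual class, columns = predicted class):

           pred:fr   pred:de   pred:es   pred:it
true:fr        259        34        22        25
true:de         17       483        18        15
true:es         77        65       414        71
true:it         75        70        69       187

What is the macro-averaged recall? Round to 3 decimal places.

0.699

Per-class recall (TP/(TP+FN)):
  fr: TP=259, FN=34+22+25=81 → 259/340 = 0.7618
  de: TP=483, FN=17+18+15=50 → 483/533 = 0.9062
  es: TP=414, FN=77+65+71=213 → 414/627 = 0.6603
  it: TP=187, FN=75+70+69=214 → 187/401 = 0.4663
Macro-recall = mean = (0.7618 + 0.9062 + 0.6603 + 0.4663) / 4 = 0.699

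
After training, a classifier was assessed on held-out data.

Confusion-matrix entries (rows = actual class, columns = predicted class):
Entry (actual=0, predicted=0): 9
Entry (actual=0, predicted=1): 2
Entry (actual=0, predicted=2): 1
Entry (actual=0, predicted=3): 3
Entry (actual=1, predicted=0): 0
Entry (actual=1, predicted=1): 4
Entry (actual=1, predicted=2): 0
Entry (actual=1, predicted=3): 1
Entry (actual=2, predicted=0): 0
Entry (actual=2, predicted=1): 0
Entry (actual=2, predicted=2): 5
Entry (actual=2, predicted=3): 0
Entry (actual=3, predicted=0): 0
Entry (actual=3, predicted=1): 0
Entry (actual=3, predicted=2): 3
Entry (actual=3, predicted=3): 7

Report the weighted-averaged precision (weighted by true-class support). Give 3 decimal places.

0.785

Per-class precision (TP/(TP+FP)):
  0: TP=9, FP=0+0+0=0 → 9/9 = 1.0000
  1: TP=4, FP=2+0+0=2 → 4/6 = 0.6667
  2: TP=5, FP=1+0+3=4 → 5/9 = 0.5556
  3: TP=7, FP=3+1+0=4 → 7/11 = 0.6364
Weighted-precision = Σ (supportᵢ/N)·precisionᵢ with N=35: (15/35)·1.0000 + (5/35)·0.6667 + (5/35)·0.5556 + (10/35)·0.6364 = 0.785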